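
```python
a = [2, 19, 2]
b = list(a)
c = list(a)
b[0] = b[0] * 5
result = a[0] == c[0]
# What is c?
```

After line 1: a = [2, 19, 2]
After line 2 (b = list(a), copy): a = [2, 19, 2], b = [2, 19, 2]
After line 3 (c = list(a) is a copy, new object): c = [2, 19, 2]
After line 4 (b[0] = 2 * 5 = 10; only b mutates (copy)): a = [2, 19, 2], b = [10, 19, 2], c = [2, 19, 2]
After line 5 (a[0] = 2, c[0] = 2; result = True)

[2, 19, 2]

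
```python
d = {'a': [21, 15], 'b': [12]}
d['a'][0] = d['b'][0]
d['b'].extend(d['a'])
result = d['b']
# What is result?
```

After line 1: d = {'a': [21, 15], 'b': [12]}
After line 2 (a[0] = b[0] = 12): d = {'a': [12, 15], 'b': [12]}
After line 3 (b.extend(a) appends [12, 15]): d = {'a': [12, 15], 'b': [12, 12, 15]}
After line 4: result = d['b'] = [12, 12, 15]

[12, 12, 15]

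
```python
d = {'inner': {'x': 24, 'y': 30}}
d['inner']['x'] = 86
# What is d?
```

After line 1: d = {'inner': {'x': 24, 'y': 30}}
After line 2 (inner x overwritten): d = {'inner': {'x': 86, 'y': 30}}

{'inner': {'x': 86, 'y': 30}}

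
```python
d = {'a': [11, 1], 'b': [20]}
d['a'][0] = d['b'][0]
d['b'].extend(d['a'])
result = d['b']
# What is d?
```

After line 1: d = {'a': [11, 1], 'b': [20]}
After line 2 (a[0] = b[0] = 20): d = {'a': [20, 1], 'b': [20]}
After line 3 (b.extend(a) appends [20, 1]): d = {'a': [20, 1], 'b': [20, 20, 1]}
After line 4: result = d['b'] = [20, 20, 1]

{'a': [20, 1], 'b': [20, 20, 1]}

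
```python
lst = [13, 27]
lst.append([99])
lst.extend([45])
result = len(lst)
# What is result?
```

After line 1: lst = [13, 27]
After line 2 (append adds [99] as single element): lst = [13, 27, [99]]
After line 3 (extend unpacks [45], adds 45): lst = [13, 27, [99], 45]
After line 4: result = len(lst) = 4

4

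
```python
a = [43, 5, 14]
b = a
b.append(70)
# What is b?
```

After line 1: a = [43, 5, 14]
After line 2 (b = a is an alias, same object): a = [43, 5, 14], b = [43, 5, 14]
After line 3 (b.append mutates the shared list): a = [43, 5, 14, 70], b = [43, 5, 14, 70]

[43, 5, 14, 70]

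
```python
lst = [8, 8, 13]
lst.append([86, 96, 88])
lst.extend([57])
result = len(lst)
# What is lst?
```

After line 1: lst = [8, 8, 13]
After line 2 (append adds [86, 96, 88] as single element): lst = [8, 8, 13, [86, 96, 88]]
After line 3 (extend unpacks [57], adds 57): lst = [8, 8, 13, [86, 96, 88], 57]
After line 4: result = len(lst) = 5

[8, 8, 13, [86, 96, 88], 57]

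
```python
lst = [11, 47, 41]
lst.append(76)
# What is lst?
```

[11, 47, 41, 76]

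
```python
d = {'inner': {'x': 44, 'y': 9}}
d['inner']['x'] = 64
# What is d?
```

After line 1: d = {'inner': {'x': 44, 'y': 9}}
After line 2 (inner x overwritten): d = {'inner': {'x': 64, 'y': 9}}

{'inner': {'x': 64, 'y': 9}}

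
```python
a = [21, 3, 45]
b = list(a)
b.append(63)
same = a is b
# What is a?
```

After line 1: a = [21, 3, 45]
After line 2 (b = list(a) is a shallow copy, new object): a = [21, 3, 45], b = [21, 3, 45]
After line 3 (append only mutates b): a = [21, 3, 45], b = [21, 3, 45, 63]
After line 4 (same = a is b; different objects -> False): same = False

[21, 3, 45]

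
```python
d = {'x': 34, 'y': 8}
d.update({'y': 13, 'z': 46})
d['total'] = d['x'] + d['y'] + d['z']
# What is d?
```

After line 1: d = {'x': 34, 'y': 8}
After line 2 (y overwritten, z added): d = {'x': 34, 'y': 13, 'z': 46}
After line 3 (total = 34 + 13 + 46 = 93): d = {'x': 34, 'y': 13, 'z': 46, 'total': 93}

{'x': 34, 'y': 13, 'z': 46, 'total': 93}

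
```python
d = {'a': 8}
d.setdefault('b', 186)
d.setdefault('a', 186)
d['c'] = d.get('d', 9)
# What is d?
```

After line 1: d = {'a': 8}
After line 2 (setdefault adds 'b'=186): d = {'a': 8, 'b': 186}
After line 3 (setdefault 'a' no-op, already exists): d = {'a': 8, 'b': 186}
After line 4 (get('d', 9) returns default since 'd' not in d): d = {'a': 8, 'b': 186, 'c': 9}

{'a': 8, 'b': 186, 'c': 9}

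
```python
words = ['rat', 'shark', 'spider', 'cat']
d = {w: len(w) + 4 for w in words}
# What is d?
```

{'rat': 7, 'shark': 9, 'spider': 10, 'cat': 7}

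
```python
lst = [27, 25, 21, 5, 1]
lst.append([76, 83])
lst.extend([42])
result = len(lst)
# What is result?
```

After line 1: lst = [27, 25, 21, 5, 1]
After line 2 (append adds [76, 83] as single element): lst = [27, 25, 21, 5, 1, [76, 83]]
After line 3 (extend unpacks [42], adds 42): lst = [27, 25, 21, 5, 1, [76, 83], 42]
After line 4: result = len(lst) = 7

7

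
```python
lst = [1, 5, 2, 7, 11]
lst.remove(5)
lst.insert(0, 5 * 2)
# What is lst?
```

After line 1: lst = [1, 5, 2, 7, 11]
After line 2 (remove first 5): lst = [1, 2, 7, 11]
After line 3 (insert 10 at index 0): lst = [10, 1, 2, 7, 11]

[10, 1, 2, 7, 11]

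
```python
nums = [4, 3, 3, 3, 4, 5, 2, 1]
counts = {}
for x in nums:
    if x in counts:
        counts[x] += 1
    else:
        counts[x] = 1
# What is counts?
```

Initial: counts = {}, nums = [4, 3, 3, 3, 4, 5, 2, 1]
See 4: counts = {4: 1}
See 3: counts = {4: 1, 3: 1}
See 3: counts = {4: 1, 3: 2}
See 3: counts = {4: 1, 3: 3}
See 4: counts = {4: 2, 3: 3}
See 5: counts = {4: 2, 3: 3, 5: 1}
See 2: counts = {4: 2, 3: 3, 5: 1, 2: 1}
See 1: counts = {4: 2, 3: 3, 5: 1, 2: 1, 1: 1}

{4: 2, 3: 3, 5: 1, 2: 1, 1: 1}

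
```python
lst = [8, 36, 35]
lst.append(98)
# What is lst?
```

[8, 36, 35, 98]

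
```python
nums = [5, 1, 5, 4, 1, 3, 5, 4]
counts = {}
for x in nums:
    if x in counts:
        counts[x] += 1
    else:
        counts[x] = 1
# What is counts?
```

Initial: counts = {}, nums = [5, 1, 5, 4, 1, 3, 5, 4]
See 5: counts = {5: 1}
See 1: counts = {5: 1, 1: 1}
See 5: counts = {5: 2, 1: 1}
See 4: counts = {5: 2, 1: 1, 4: 1}
See 1: counts = {5: 2, 1: 2, 4: 1}
See 3: counts = {5: 2, 1: 2, 4: 1, 3: 1}
See 5: counts = {5: 3, 1: 2, 4: 1, 3: 1}
See 4: counts = {5: 3, 1: 2, 4: 2, 3: 1}

{5: 3, 1: 2, 4: 2, 3: 1}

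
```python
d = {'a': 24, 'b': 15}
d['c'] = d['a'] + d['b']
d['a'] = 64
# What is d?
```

After line 1: d = {'a': 24, 'b': 15}
After line 2 (d['c'] = 24 + 15): d = {'a': 24, 'b': 15, 'c': 39}
After line 3: d = {'a': 64, 'b': 15, 'c': 39}

{'a': 64, 'b': 15, 'c': 39}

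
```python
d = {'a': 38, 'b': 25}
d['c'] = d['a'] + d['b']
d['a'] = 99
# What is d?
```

After line 1: d = {'a': 38, 'b': 25}
After line 2 (d['c'] = 38 + 25): d = {'a': 38, 'b': 25, 'c': 63}
After line 3: d = {'a': 99, 'b': 25, 'c': 63}

{'a': 99, 'b': 25, 'c': 63}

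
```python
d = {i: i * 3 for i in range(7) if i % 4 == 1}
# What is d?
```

{1: 3, 5: 15}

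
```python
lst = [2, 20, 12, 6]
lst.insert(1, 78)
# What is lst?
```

[2, 78, 20, 12, 6]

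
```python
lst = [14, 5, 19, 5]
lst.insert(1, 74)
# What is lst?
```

[14, 74, 5, 19, 5]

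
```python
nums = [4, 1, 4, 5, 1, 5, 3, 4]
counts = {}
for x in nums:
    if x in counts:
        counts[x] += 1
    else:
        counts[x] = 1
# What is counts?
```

Initial: counts = {}, nums = [4, 1, 4, 5, 1, 5, 3, 4]
See 4: counts = {4: 1}
See 1: counts = {4: 1, 1: 1}
See 4: counts = {4: 2, 1: 1}
See 5: counts = {4: 2, 1: 1, 5: 1}
See 1: counts = {4: 2, 1: 2, 5: 1}
See 5: counts = {4: 2, 1: 2, 5: 2}
See 3: counts = {4: 2, 1: 2, 5: 2, 3: 1}
See 4: counts = {4: 3, 1: 2, 5: 2, 3: 1}

{4: 3, 1: 2, 5: 2, 3: 1}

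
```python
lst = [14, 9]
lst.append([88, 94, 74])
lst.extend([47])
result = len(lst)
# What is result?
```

After line 1: lst = [14, 9]
After line 2 (append adds [88, 94, 74] as single element): lst = [14, 9, [88, 94, 74]]
After line 3 (extend unpacks [47], adds 47): lst = [14, 9, [88, 94, 74], 47]
After line 4: result = len(lst) = 4

4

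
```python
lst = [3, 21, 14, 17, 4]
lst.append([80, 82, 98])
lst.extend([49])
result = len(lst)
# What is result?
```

After line 1: lst = [3, 21, 14, 17, 4]
After line 2 (append adds [80, 82, 98] as single element): lst = [3, 21, 14, 17, 4, [80, 82, 98]]
After line 3 (extend unpacks [49], adds 49): lst = [3, 21, 14, 17, 4, [80, 82, 98], 49]
After line 4: result = len(lst) = 7

7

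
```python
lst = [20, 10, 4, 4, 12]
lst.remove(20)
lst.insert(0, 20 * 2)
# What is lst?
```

After line 1: lst = [20, 10, 4, 4, 12]
After line 2 (remove first 20): lst = [10, 4, 4, 12]
After line 3 (insert 40 at index 0): lst = [40, 10, 4, 4, 12]

[40, 10, 4, 4, 12]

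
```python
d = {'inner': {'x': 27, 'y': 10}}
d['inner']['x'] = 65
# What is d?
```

After line 1: d = {'inner': {'x': 27, 'y': 10}}
After line 2 (inner x overwritten): d = {'inner': {'x': 65, 'y': 10}}

{'inner': {'x': 65, 'y': 10}}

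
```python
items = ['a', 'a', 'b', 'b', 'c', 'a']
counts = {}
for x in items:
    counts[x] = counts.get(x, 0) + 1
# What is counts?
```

Initial: counts = {}, items = ['a', 'a', 'b', 'b', 'c', 'a']
See 'a': counts = {'a': 1}
See 'a': counts = {'a': 2}
See 'b': counts = {'a': 2, 'b': 1}
See 'b': counts = {'a': 2, 'b': 2}
See 'c': counts = {'a': 2, 'b': 2, 'c': 1}
See 'a': counts = {'a': 3, 'b': 2, 'c': 1}

{'a': 3, 'b': 2, 'c': 1}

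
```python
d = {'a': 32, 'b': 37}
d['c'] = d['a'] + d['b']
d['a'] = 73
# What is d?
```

After line 1: d = {'a': 32, 'b': 37}
After line 2 (d['c'] = 32 + 37): d = {'a': 32, 'b': 37, 'c': 69}
After line 3: d = {'a': 73, 'b': 37, 'c': 69}

{'a': 73, 'b': 37, 'c': 69}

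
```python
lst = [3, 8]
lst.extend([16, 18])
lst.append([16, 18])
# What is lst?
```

After line 1: lst = [3, 8]
After line 2 (extend unpacks [16, 18]): lst = [3, 8, 16, 18]
After line 3 (append adds [16, 18] as single element): lst = [3, 8, 16, 18, [16, 18]]

[3, 8, 16, 18, [16, 18]]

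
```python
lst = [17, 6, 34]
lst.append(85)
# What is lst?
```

[17, 6, 34, 85]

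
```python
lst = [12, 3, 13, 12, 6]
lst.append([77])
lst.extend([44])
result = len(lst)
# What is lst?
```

After line 1: lst = [12, 3, 13, 12, 6]
After line 2 (append adds [77] as single element): lst = [12, 3, 13, 12, 6, [77]]
After line 3 (extend unpacks [44], adds 44): lst = [12, 3, 13, 12, 6, [77], 44]
After line 4: result = len(lst) = 7

[12, 3, 13, 12, 6, [77], 44]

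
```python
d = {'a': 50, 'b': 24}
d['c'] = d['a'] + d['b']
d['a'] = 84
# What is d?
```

After line 1: d = {'a': 50, 'b': 24}
After line 2 (d['c'] = 50 + 24): d = {'a': 50, 'b': 24, 'c': 74}
After line 3: d = {'a': 84, 'b': 24, 'c': 74}

{'a': 84, 'b': 24, 'c': 74}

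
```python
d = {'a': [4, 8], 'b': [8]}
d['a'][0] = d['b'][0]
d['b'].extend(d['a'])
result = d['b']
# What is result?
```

After line 1: d = {'a': [4, 8], 'b': [8]}
After line 2 (a[0] = b[0] = 8): d = {'a': [8, 8], 'b': [8]}
After line 3 (b.extend(a) appends [8, 8]): d = {'a': [8, 8], 'b': [8, 8, 8]}
After line 4: result = d['b'] = [8, 8, 8]

[8, 8, 8]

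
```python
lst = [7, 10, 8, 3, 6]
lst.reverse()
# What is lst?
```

[6, 3, 8, 10, 7]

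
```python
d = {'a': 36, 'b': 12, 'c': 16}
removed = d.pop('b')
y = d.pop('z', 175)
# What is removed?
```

After line 1: d = {'a': 36, 'b': 12, 'c': 16}
After line 2 (pop 'b' returns 12): d = {'a': 36, 'c': 16}, removed = 12
After line 3 (pop 'z' missing, returns default 175): d = {'a': 36, 'c': 16}, y = 175

12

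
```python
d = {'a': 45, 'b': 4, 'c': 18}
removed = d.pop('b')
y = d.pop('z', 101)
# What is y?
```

After line 1: d = {'a': 45, 'b': 4, 'c': 18}
After line 2 (pop 'b' returns 4): d = {'a': 45, 'c': 18}, removed = 4
After line 3 (pop 'z' missing, returns default 101): d = {'a': 45, 'c': 18}, y = 101

101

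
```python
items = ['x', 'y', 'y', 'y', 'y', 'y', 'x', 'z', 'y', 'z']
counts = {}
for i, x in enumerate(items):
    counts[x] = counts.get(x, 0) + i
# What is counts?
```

Initial: counts = {}, items = ['x', 'y', 'y', 'y', 'y', 'y', 'x', 'z', 'y', 'z']
i=0, x='x': counts = {'x': 0}
i=1, x='y': counts = {'x': 0, 'y': 1}
i=2, x='y': counts = {'x': 0, 'y': 3}
i=3, x='y': counts = {'x': 0, 'y': 6}
i=4, x='y': counts = {'x': 0, 'y': 10}
i=5, x='y': counts = {'x': 0, 'y': 15}
i=6, x='x': counts = {'x': 6, 'y': 15}
i=7, x='z': counts = {'x': 6, 'y': 15, 'z': 7}
i=8, x='y': counts = {'x': 6, 'y': 23, 'z': 7}
i=9, x='z': counts = {'x': 6, 'y': 23, 'z': 16}

{'x': 6, 'y': 23, 'z': 16}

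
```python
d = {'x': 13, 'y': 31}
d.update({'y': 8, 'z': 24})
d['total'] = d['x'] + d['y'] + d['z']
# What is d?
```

After line 1: d = {'x': 13, 'y': 31}
After line 2 (y overwritten, z added): d = {'x': 13, 'y': 8, 'z': 24}
After line 3 (total = 13 + 8 + 24 = 45): d = {'x': 13, 'y': 8, 'z': 24, 'total': 45}

{'x': 13, 'y': 8, 'z': 24, 'total': 45}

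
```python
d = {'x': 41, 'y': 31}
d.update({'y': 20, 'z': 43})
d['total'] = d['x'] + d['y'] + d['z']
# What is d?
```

After line 1: d = {'x': 41, 'y': 31}
After line 2 (y overwritten, z added): d = {'x': 41, 'y': 20, 'z': 43}
After line 3 (total = 41 + 20 + 43 = 104): d = {'x': 41, 'y': 20, 'z': 43, 'total': 104}

{'x': 41, 'y': 20, 'z': 43, 'total': 104}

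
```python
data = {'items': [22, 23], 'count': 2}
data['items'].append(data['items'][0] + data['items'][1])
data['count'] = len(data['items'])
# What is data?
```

After line 1: data = {'items': [22, 23], 'count': 2}
After line 2 (append 22 + 23 = 45): data = {'items': [22, 23, 45], 'count': 2}
After line 3 (count = len(items) = 3): data = {'items': [22, 23, 45], 'count': 3}

{'items': [22, 23, 45], 'count': 3}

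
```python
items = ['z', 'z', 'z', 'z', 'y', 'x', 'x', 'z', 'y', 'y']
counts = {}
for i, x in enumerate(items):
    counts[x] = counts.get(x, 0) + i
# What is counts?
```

Initial: counts = {}, items = ['z', 'z', 'z', 'z', 'y', 'x', 'x', 'z', 'y', 'y']
i=0, x='z': counts = {'z': 0}
i=1, x='z': counts = {'z': 1}
i=2, x='z': counts = {'z': 3}
i=3, x='z': counts = {'z': 6}
i=4, x='y': counts = {'z': 6, 'y': 4}
i=5, x='x': counts = {'z': 6, 'y': 4, 'x': 5}
i=6, x='x': counts = {'z': 6, 'y': 4, 'x': 11}
i=7, x='z': counts = {'z': 13, 'y': 4, 'x': 11}
i=8, x='y': counts = {'z': 13, 'y': 12, 'x': 11}
i=9, x='y': counts = {'z': 13, 'y': 21, 'x': 11}

{'z': 13, 'y': 21, 'x': 11}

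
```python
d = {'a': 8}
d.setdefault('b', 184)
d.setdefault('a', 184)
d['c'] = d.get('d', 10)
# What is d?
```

After line 1: d = {'a': 8}
After line 2 (setdefault adds 'b'=184): d = {'a': 8, 'b': 184}
After line 3 (setdefault 'a' no-op, already exists): d = {'a': 8, 'b': 184}
After line 4 (get('d', 10) returns default since 'd' not in d): d = {'a': 8, 'b': 184, 'c': 10}

{'a': 8, 'b': 184, 'c': 10}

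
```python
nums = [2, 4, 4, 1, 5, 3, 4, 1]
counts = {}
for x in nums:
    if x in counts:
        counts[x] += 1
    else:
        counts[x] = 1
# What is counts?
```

Initial: counts = {}, nums = [2, 4, 4, 1, 5, 3, 4, 1]
See 2: counts = {2: 1}
See 4: counts = {2: 1, 4: 1}
See 4: counts = {2: 1, 4: 2}
See 1: counts = {2: 1, 4: 2, 1: 1}
See 5: counts = {2: 1, 4: 2, 1: 1, 5: 1}
See 3: counts = {2: 1, 4: 2, 1: 1, 5: 1, 3: 1}
See 4: counts = {2: 1, 4: 3, 1: 1, 5: 1, 3: 1}
See 1: counts = {2: 1, 4: 3, 1: 2, 5: 1, 3: 1}

{2: 1, 4: 3, 1: 2, 5: 1, 3: 1}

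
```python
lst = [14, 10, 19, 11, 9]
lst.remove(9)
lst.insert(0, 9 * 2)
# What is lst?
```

After line 1: lst = [14, 10, 19, 11, 9]
After line 2 (remove first 9): lst = [14, 10, 19, 11]
After line 3 (insert 18 at index 0): lst = [18, 14, 10, 19, 11]

[18, 14, 10, 19, 11]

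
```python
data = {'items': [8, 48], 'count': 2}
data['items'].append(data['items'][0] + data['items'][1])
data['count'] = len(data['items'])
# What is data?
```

After line 1: data = {'items': [8, 48], 'count': 2}
After line 2 (append 8 + 48 = 56): data = {'items': [8, 48, 56], 'count': 2}
After line 3 (count = len(items) = 3): data = {'items': [8, 48, 56], 'count': 3}

{'items': [8, 48, 56], 'count': 3}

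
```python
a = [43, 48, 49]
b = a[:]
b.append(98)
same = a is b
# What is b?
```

After line 1: a = [43, 48, 49]
After line 2 (b = a[:] is a shallow copy, new object): a = [43, 48, 49], b = [43, 48, 49]
After line 3 (append only mutates b): a = [43, 48, 49], b = [43, 48, 49, 98]
After line 4 (same = a is b; different objects -> False): same = False

[43, 48, 49, 98]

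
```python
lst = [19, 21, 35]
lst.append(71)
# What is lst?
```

[19, 21, 35, 71]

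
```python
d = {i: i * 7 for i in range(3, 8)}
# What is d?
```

{3: 21, 4: 28, 5: 35, 6: 42, 7: 49}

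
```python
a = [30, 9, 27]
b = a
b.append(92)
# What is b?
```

After line 1: a = [30, 9, 27]
After line 2 (b = a is an alias, same object): a = [30, 9, 27], b = [30, 9, 27]
After line 3 (b.append mutates the shared list): a = [30, 9, 27, 92], b = [30, 9, 27, 92]

[30, 9, 27, 92]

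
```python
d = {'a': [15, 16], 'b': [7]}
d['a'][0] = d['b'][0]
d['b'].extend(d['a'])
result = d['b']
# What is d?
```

After line 1: d = {'a': [15, 16], 'b': [7]}
After line 2 (a[0] = b[0] = 7): d = {'a': [7, 16], 'b': [7]}
After line 3 (b.extend(a) appends [7, 16]): d = {'a': [7, 16], 'b': [7, 7, 16]}
After line 4: result = d['b'] = [7, 7, 16]

{'a': [7, 16], 'b': [7, 7, 16]}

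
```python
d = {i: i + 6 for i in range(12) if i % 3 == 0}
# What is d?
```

{0: 6, 3: 9, 6: 12, 9: 15}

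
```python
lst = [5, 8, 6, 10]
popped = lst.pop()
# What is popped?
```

10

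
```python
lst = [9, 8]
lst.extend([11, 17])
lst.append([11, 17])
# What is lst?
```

After line 1: lst = [9, 8]
After line 2 (extend unpacks [11, 17]): lst = [9, 8, 11, 17]
After line 3 (append adds [11, 17] as single element): lst = [9, 8, 11, 17, [11, 17]]

[9, 8, 11, 17, [11, 17]]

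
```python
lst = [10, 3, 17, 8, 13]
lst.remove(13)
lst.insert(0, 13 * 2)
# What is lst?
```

After line 1: lst = [10, 3, 17, 8, 13]
After line 2 (remove first 13): lst = [10, 3, 17, 8]
After line 3 (insert 26 at index 0): lst = [26, 10, 3, 17, 8]

[26, 10, 3, 17, 8]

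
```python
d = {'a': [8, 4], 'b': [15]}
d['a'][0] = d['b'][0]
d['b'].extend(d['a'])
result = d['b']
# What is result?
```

After line 1: d = {'a': [8, 4], 'b': [15]}
After line 2 (a[0] = b[0] = 15): d = {'a': [15, 4], 'b': [15]}
After line 3 (b.extend(a) appends [15, 4]): d = {'a': [15, 4], 'b': [15, 15, 4]}
After line 4: result = d['b'] = [15, 15, 4]

[15, 15, 4]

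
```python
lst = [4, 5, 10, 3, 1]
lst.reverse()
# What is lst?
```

[1, 3, 10, 5, 4]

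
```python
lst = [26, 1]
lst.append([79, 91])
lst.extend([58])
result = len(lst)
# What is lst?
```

After line 1: lst = [26, 1]
After line 2 (append adds [79, 91] as single element): lst = [26, 1, [79, 91]]
After line 3 (extend unpacks [58], adds 58): lst = [26, 1, [79, 91], 58]
After line 4: result = len(lst) = 4

[26, 1, [79, 91], 58]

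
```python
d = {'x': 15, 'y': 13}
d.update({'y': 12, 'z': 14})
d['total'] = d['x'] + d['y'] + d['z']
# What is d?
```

After line 1: d = {'x': 15, 'y': 13}
After line 2 (y overwritten, z added): d = {'x': 15, 'y': 12, 'z': 14}
After line 3 (total = 15 + 12 + 14 = 41): d = {'x': 15, 'y': 12, 'z': 14, 'total': 41}

{'x': 15, 'y': 12, 'z': 14, 'total': 41}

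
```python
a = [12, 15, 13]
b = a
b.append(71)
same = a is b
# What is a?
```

After line 1: a = [12, 15, 13]
After line 2 (b = a is an alias, same object): a = [12, 15, 13], b = [12, 15, 13]
After line 3 (b.append mutates the shared list): a = [12, 15, 13, 71], b = [12, 15, 13, 71]
After line 4 (same = a is b; same object -> True): same = True

[12, 15, 13, 71]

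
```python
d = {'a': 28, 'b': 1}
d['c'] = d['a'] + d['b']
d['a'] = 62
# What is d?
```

After line 1: d = {'a': 28, 'b': 1}
After line 2 (d['c'] = 28 + 1): d = {'a': 28, 'b': 1, 'c': 29}
After line 3: d = {'a': 62, 'b': 1, 'c': 29}

{'a': 62, 'b': 1, 'c': 29}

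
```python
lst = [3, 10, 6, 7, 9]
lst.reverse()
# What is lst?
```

[9, 7, 6, 10, 3]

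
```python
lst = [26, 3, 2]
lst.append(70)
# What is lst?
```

[26, 3, 2, 70]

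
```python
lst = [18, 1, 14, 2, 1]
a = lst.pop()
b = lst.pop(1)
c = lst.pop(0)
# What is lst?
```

After line 1: lst = [18, 1, 14, 2, 1]
After line 2 (pop() -> a = 1): lst = [18, 1, 14, 2]
After line 3 (pop(1) -> b = 1): lst = [18, 14, 2]
After line 4 (pop(0) -> c = 18): lst = [14, 2]

[14, 2]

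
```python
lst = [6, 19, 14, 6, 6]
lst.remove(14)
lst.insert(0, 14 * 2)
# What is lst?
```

After line 1: lst = [6, 19, 14, 6, 6]
After line 2 (remove first 14): lst = [6, 19, 6, 6]
After line 3 (insert 28 at index 0): lst = [28, 6, 19, 6, 6]

[28, 6, 19, 6, 6]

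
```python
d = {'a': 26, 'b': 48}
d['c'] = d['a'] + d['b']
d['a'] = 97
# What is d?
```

After line 1: d = {'a': 26, 'b': 48}
After line 2 (d['c'] = 26 + 48): d = {'a': 26, 'b': 48, 'c': 74}
After line 3: d = {'a': 97, 'b': 48, 'c': 74}

{'a': 97, 'b': 48, 'c': 74}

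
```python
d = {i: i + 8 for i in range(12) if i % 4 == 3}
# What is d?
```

{3: 11, 7: 15, 11: 19}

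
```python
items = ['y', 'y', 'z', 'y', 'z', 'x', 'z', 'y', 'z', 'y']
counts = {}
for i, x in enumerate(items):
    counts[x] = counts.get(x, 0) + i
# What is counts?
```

Initial: counts = {}, items = ['y', 'y', 'z', 'y', 'z', 'x', 'z', 'y', 'z', 'y']
i=0, x='y': counts = {'y': 0}
i=1, x='y': counts = {'y': 1}
i=2, x='z': counts = {'y': 1, 'z': 2}
i=3, x='y': counts = {'y': 4, 'z': 2}
i=4, x='z': counts = {'y': 4, 'z': 6}
i=5, x='x': counts = {'y': 4, 'z': 6, 'x': 5}
i=6, x='z': counts = {'y': 4, 'z': 12, 'x': 5}
i=7, x='y': counts = {'y': 11, 'z': 12, 'x': 5}
i=8, x='z': counts = {'y': 11, 'z': 20, 'x': 5}
i=9, x='y': counts = {'y': 20, 'z': 20, 'x': 5}

{'y': 20, 'z': 20, 'x': 5}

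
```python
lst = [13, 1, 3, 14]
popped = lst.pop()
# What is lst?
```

[13, 1, 3]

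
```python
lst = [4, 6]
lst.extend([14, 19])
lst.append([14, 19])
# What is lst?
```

After line 1: lst = [4, 6]
After line 2 (extend unpacks [14, 19]): lst = [4, 6, 14, 19]
After line 3 (append adds [14, 19] as single element): lst = [4, 6, 14, 19, [14, 19]]

[4, 6, 14, 19, [14, 19]]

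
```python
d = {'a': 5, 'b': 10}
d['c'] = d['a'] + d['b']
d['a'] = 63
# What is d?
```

After line 1: d = {'a': 5, 'b': 10}
After line 2 (d['c'] = 5 + 10): d = {'a': 5, 'b': 10, 'c': 15}
After line 3: d = {'a': 63, 'b': 10, 'c': 15}

{'a': 63, 'b': 10, 'c': 15}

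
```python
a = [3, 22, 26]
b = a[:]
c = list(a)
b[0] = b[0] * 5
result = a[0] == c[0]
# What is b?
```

After line 1: a = [3, 22, 26]
After line 2 (b = a[:], copy): a = [3, 22, 26], b = [3, 22, 26]
After line 3 (c = list(a) is a copy, new object): c = [3, 22, 26]
After line 4 (b[0] = 3 * 5 = 15; only b mutates (copy)): a = [3, 22, 26], b = [15, 22, 26], c = [3, 22, 26]
After line 5 (a[0] = 3, c[0] = 3; result = True)

[15, 22, 26]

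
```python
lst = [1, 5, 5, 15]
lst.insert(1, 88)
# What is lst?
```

[1, 88, 5, 5, 15]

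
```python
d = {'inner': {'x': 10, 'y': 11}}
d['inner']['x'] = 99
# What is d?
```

After line 1: d = {'inner': {'x': 10, 'y': 11}}
After line 2 (inner x overwritten): d = {'inner': {'x': 99, 'y': 11}}

{'inner': {'x': 99, 'y': 11}}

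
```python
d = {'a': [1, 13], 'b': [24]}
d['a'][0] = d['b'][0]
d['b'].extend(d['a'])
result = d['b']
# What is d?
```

After line 1: d = {'a': [1, 13], 'b': [24]}
After line 2 (a[0] = b[0] = 24): d = {'a': [24, 13], 'b': [24]}
After line 3 (b.extend(a) appends [24, 13]): d = {'a': [24, 13], 'b': [24, 24, 13]}
After line 4: result = d['b'] = [24, 24, 13]

{'a': [24, 13], 'b': [24, 24, 13]}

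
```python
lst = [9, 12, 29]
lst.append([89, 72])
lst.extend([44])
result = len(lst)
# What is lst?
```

After line 1: lst = [9, 12, 29]
After line 2 (append adds [89, 72] as single element): lst = [9, 12, 29, [89, 72]]
After line 3 (extend unpacks [44], adds 44): lst = [9, 12, 29, [89, 72], 44]
After line 4: result = len(lst) = 5

[9, 12, 29, [89, 72], 44]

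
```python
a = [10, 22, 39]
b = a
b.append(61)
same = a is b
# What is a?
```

After line 1: a = [10, 22, 39]
After line 2 (b = a is an alias, same object): a = [10, 22, 39], b = [10, 22, 39]
After line 3 (b.append mutates the shared list): a = [10, 22, 39, 61], b = [10, 22, 39, 61]
After line 4 (same = a is b; same object -> True): same = True

[10, 22, 39, 61]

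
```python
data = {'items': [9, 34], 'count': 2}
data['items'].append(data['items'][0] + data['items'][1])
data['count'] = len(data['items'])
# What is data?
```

After line 1: data = {'items': [9, 34], 'count': 2}
After line 2 (append 9 + 34 = 43): data = {'items': [9, 34, 43], 'count': 2}
After line 3 (count = len(items) = 3): data = {'items': [9, 34, 43], 'count': 3}

{'items': [9, 34, 43], 'count': 3}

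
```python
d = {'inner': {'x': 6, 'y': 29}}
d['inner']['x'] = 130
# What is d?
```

After line 1: d = {'inner': {'x': 6, 'y': 29}}
After line 2 (inner x overwritten): d = {'inner': {'x': 130, 'y': 29}}

{'inner': {'x': 130, 'y': 29}}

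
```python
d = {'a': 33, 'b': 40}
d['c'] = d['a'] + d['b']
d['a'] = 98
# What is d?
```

After line 1: d = {'a': 33, 'b': 40}
After line 2 (d['c'] = 33 + 40): d = {'a': 33, 'b': 40, 'c': 73}
After line 3: d = {'a': 98, 'b': 40, 'c': 73}

{'a': 98, 'b': 40, 'c': 73}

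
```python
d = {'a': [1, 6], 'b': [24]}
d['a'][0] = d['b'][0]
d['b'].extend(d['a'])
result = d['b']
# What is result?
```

After line 1: d = {'a': [1, 6], 'b': [24]}
After line 2 (a[0] = b[0] = 24): d = {'a': [24, 6], 'b': [24]}
After line 3 (b.extend(a) appends [24, 6]): d = {'a': [24, 6], 'b': [24, 24, 6]}
After line 4: result = d['b'] = [24, 24, 6]

[24, 24, 6]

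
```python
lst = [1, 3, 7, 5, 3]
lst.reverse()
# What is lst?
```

[3, 5, 7, 3, 1]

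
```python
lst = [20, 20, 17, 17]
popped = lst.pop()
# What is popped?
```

17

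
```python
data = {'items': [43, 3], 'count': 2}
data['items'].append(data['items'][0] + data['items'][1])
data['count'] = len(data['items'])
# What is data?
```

After line 1: data = {'items': [43, 3], 'count': 2}
After line 2 (append 43 + 3 = 46): data = {'items': [43, 3, 46], 'count': 2}
After line 3 (count = len(items) = 3): data = {'items': [43, 3, 46], 'count': 3}

{'items': [43, 3, 46], 'count': 3}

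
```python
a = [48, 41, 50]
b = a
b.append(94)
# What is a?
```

After line 1: a = [48, 41, 50]
After line 2 (b = a is an alias, same object): a = [48, 41, 50], b = [48, 41, 50]
After line 3 (b.append mutates the shared list): a = [48, 41, 50, 94], b = [48, 41, 50, 94]

[48, 41, 50, 94]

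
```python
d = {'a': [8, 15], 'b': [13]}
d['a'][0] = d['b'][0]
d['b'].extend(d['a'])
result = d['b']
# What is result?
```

After line 1: d = {'a': [8, 15], 'b': [13]}
After line 2 (a[0] = b[0] = 13): d = {'a': [13, 15], 'b': [13]}
After line 3 (b.extend(a) appends [13, 15]): d = {'a': [13, 15], 'b': [13, 13, 15]}
After line 4: result = d['b'] = [13, 13, 15]

[13, 13, 15]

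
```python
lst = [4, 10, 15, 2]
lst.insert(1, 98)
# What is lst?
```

[4, 98, 10, 15, 2]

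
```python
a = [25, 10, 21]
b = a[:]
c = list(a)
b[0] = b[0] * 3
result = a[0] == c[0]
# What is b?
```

After line 1: a = [25, 10, 21]
After line 2 (b = a[:], copy): a = [25, 10, 21], b = [25, 10, 21]
After line 3 (c = list(a) is a copy, new object): c = [25, 10, 21]
After line 4 (b[0] = 25 * 3 = 75; only b mutates (copy)): a = [25, 10, 21], b = [75, 10, 21], c = [25, 10, 21]
After line 5 (a[0] = 25, c[0] = 25; result = True)

[75, 10, 21]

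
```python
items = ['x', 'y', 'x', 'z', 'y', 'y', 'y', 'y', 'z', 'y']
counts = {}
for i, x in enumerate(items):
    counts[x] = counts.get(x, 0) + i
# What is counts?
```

Initial: counts = {}, items = ['x', 'y', 'x', 'z', 'y', 'y', 'y', 'y', 'z', 'y']
i=0, x='x': counts = {'x': 0}
i=1, x='y': counts = {'x': 0, 'y': 1}
i=2, x='x': counts = {'x': 2, 'y': 1}
i=3, x='z': counts = {'x': 2, 'y': 1, 'z': 3}
i=4, x='y': counts = {'x': 2, 'y': 5, 'z': 3}
i=5, x='y': counts = {'x': 2, 'y': 10, 'z': 3}
i=6, x='y': counts = {'x': 2, 'y': 16, 'z': 3}
i=7, x='y': counts = {'x': 2, 'y': 23, 'z': 3}
i=8, x='z': counts = {'x': 2, 'y': 23, 'z': 11}
i=9, x='y': counts = {'x': 2, 'y': 32, 'z': 11}

{'x': 2, 'y': 32, 'z': 11}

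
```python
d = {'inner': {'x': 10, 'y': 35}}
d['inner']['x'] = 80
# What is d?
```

After line 1: d = {'inner': {'x': 10, 'y': 35}}
After line 2 (inner x overwritten): d = {'inner': {'x': 80, 'y': 35}}

{'inner': {'x': 80, 'y': 35}}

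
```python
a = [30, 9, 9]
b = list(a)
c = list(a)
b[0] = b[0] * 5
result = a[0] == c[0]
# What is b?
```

After line 1: a = [30, 9, 9]
After line 2 (b = list(a), copy): a = [30, 9, 9], b = [30, 9, 9]
After line 3 (c = list(a) is a copy, new object): c = [30, 9, 9]
After line 4 (b[0] = 30 * 5 = 150; only b mutates (copy)): a = [30, 9, 9], b = [150, 9, 9], c = [30, 9, 9]
After line 5 (a[0] = 30, c[0] = 30; result = True)

[150, 9, 9]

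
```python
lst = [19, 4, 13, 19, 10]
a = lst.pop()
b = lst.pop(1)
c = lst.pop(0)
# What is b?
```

After line 1: lst = [19, 4, 13, 19, 10]
After line 2 (pop() -> a = 10): lst = [19, 4, 13, 19]
After line 3 (pop(1) -> b = 4): lst = [19, 13, 19]
After line 4 (pop(0) -> c = 19): lst = [13, 19]

4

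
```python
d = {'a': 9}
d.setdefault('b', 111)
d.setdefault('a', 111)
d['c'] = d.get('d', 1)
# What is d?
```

After line 1: d = {'a': 9}
After line 2 (setdefault adds 'b'=111): d = {'a': 9, 'b': 111}
After line 3 (setdefault 'a' no-op, already exists): d = {'a': 9, 'b': 111}
After line 4 (get('d', 1) returns default since 'd' not in d): d = {'a': 9, 'b': 111, 'c': 1}

{'a': 9, 'b': 111, 'c': 1}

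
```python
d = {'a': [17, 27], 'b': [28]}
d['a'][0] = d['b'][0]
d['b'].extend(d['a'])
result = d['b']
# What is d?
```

After line 1: d = {'a': [17, 27], 'b': [28]}
After line 2 (a[0] = b[0] = 28): d = {'a': [28, 27], 'b': [28]}
After line 3 (b.extend(a) appends [28, 27]): d = {'a': [28, 27], 'b': [28, 28, 27]}
After line 4: result = d['b'] = [28, 28, 27]

{'a': [28, 27], 'b': [28, 28, 27]}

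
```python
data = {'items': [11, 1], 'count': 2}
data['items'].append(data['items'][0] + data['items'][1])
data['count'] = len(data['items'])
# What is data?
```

After line 1: data = {'items': [11, 1], 'count': 2}
After line 2 (append 11 + 1 = 12): data = {'items': [11, 1, 12], 'count': 2}
After line 3 (count = len(items) = 3): data = {'items': [11, 1, 12], 'count': 3}

{'items': [11, 1, 12], 'count': 3}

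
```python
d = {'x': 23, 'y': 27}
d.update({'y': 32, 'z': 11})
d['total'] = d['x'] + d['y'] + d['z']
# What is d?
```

After line 1: d = {'x': 23, 'y': 27}
After line 2 (y overwritten, z added): d = {'x': 23, 'y': 32, 'z': 11}
After line 3 (total = 23 + 32 + 11 = 66): d = {'x': 23, 'y': 32, 'z': 11, 'total': 66}

{'x': 23, 'y': 32, 'z': 11, 'total': 66}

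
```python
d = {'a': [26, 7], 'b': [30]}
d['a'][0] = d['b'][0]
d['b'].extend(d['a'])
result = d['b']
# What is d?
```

After line 1: d = {'a': [26, 7], 'b': [30]}
After line 2 (a[0] = b[0] = 30): d = {'a': [30, 7], 'b': [30]}
After line 3 (b.extend(a) appends [30, 7]): d = {'a': [30, 7], 'b': [30, 30, 7]}
After line 4: result = d['b'] = [30, 30, 7]

{'a': [30, 7], 'b': [30, 30, 7]}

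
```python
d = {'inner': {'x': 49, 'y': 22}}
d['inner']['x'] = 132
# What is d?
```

After line 1: d = {'inner': {'x': 49, 'y': 22}}
After line 2 (inner x overwritten): d = {'inner': {'x': 132, 'y': 22}}

{'inner': {'x': 132, 'y': 22}}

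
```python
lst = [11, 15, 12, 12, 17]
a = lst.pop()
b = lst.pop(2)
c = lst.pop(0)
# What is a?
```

After line 1: lst = [11, 15, 12, 12, 17]
After line 2 (pop() -> a = 17): lst = [11, 15, 12, 12]
After line 3 (pop(2) -> b = 12): lst = [11, 15, 12]
After line 4 (pop(0) -> c = 11): lst = [15, 12]

17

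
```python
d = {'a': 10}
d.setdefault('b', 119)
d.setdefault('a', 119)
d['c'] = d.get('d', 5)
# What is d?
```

After line 1: d = {'a': 10}
After line 2 (setdefault adds 'b'=119): d = {'a': 10, 'b': 119}
After line 3 (setdefault 'a' no-op, already exists): d = {'a': 10, 'b': 119}
After line 4 (get('d', 5) returns default since 'd' not in d): d = {'a': 10, 'b': 119, 'c': 5}

{'a': 10, 'b': 119, 'c': 5}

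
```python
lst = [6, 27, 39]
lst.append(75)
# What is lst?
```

[6, 27, 39, 75]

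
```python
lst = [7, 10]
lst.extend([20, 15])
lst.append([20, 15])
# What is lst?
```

After line 1: lst = [7, 10]
After line 2 (extend unpacks [20, 15]): lst = [7, 10, 20, 15]
After line 3 (append adds [20, 15] as single element): lst = [7, 10, 20, 15, [20, 15]]

[7, 10, 20, 15, [20, 15]]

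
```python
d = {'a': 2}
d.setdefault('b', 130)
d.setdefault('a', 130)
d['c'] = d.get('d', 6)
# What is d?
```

After line 1: d = {'a': 2}
After line 2 (setdefault adds 'b'=130): d = {'a': 2, 'b': 130}
After line 3 (setdefault 'a' no-op, already exists): d = {'a': 2, 'b': 130}
After line 4 (get('d', 6) returns default since 'd' not in d): d = {'a': 2, 'b': 130, 'c': 6}

{'a': 2, 'b': 130, 'c': 6}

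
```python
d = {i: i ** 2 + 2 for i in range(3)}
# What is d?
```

{0: 2, 1: 3, 2: 6}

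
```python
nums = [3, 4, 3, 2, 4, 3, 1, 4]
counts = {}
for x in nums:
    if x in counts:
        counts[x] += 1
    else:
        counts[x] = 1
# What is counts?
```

Initial: counts = {}, nums = [3, 4, 3, 2, 4, 3, 1, 4]
See 3: counts = {3: 1}
See 4: counts = {3: 1, 4: 1}
See 3: counts = {3: 2, 4: 1}
See 2: counts = {3: 2, 4: 1, 2: 1}
See 4: counts = {3: 2, 4: 2, 2: 1}
See 3: counts = {3: 3, 4: 2, 2: 1}
See 1: counts = {3: 3, 4: 2, 2: 1, 1: 1}
See 4: counts = {3: 3, 4: 3, 2: 1, 1: 1}

{3: 3, 4: 3, 2: 1, 1: 1}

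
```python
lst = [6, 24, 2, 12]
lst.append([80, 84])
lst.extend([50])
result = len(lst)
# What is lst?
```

After line 1: lst = [6, 24, 2, 12]
After line 2 (append adds [80, 84] as single element): lst = [6, 24, 2, 12, [80, 84]]
After line 3 (extend unpacks [50], adds 50): lst = [6, 24, 2, 12, [80, 84], 50]
After line 4: result = len(lst) = 6

[6, 24, 2, 12, [80, 84], 50]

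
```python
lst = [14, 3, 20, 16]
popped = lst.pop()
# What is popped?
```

16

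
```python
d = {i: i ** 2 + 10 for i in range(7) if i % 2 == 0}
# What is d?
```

{0: 10, 2: 14, 4: 26, 6: 46}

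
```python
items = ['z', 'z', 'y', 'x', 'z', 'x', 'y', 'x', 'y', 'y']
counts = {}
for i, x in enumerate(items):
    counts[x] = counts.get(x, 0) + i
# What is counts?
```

Initial: counts = {}, items = ['z', 'z', 'y', 'x', 'z', 'x', 'y', 'x', 'y', 'y']
i=0, x='z': counts = {'z': 0}
i=1, x='z': counts = {'z': 1}
i=2, x='y': counts = {'z': 1, 'y': 2}
i=3, x='x': counts = {'z': 1, 'y': 2, 'x': 3}
i=4, x='z': counts = {'z': 5, 'y': 2, 'x': 3}
i=5, x='x': counts = {'z': 5, 'y': 2, 'x': 8}
i=6, x='y': counts = {'z': 5, 'y': 8, 'x': 8}
i=7, x='x': counts = {'z': 5, 'y': 8, 'x': 15}
i=8, x='y': counts = {'z': 5, 'y': 16, 'x': 15}
i=9, x='y': counts = {'z': 5, 'y': 25, 'x': 15}

{'z': 5, 'y': 25, 'x': 15}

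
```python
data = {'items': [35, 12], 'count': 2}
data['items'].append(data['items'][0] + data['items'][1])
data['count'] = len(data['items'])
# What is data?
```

After line 1: data = {'items': [35, 12], 'count': 2}
After line 2 (append 35 + 12 = 47): data = {'items': [35, 12, 47], 'count': 2}
After line 3 (count = len(items) = 3): data = {'items': [35, 12, 47], 'count': 3}

{'items': [35, 12, 47], 'count': 3}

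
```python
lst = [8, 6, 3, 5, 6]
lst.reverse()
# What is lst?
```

[6, 5, 3, 6, 8]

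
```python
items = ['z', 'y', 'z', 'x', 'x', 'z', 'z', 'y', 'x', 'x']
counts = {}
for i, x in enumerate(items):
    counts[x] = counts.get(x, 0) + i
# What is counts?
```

Initial: counts = {}, items = ['z', 'y', 'z', 'x', 'x', 'z', 'z', 'y', 'x', 'x']
i=0, x='z': counts = {'z': 0}
i=1, x='y': counts = {'z': 0, 'y': 1}
i=2, x='z': counts = {'z': 2, 'y': 1}
i=3, x='x': counts = {'z': 2, 'y': 1, 'x': 3}
i=4, x='x': counts = {'z': 2, 'y': 1, 'x': 7}
i=5, x='z': counts = {'z': 7, 'y': 1, 'x': 7}
i=6, x='z': counts = {'z': 13, 'y': 1, 'x': 7}
i=7, x='y': counts = {'z': 13, 'y': 8, 'x': 7}
i=8, x='x': counts = {'z': 13, 'y': 8, 'x': 15}
i=9, x='x': counts = {'z': 13, 'y': 8, 'x': 24}

{'z': 13, 'y': 8, 'x': 24}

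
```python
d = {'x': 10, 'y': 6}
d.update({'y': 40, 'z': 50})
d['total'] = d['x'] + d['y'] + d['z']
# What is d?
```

After line 1: d = {'x': 10, 'y': 6}
After line 2 (y overwritten, z added): d = {'x': 10, 'y': 40, 'z': 50}
After line 3 (total = 10 + 40 + 50 = 100): d = {'x': 10, 'y': 40, 'z': 50, 'total': 100}

{'x': 10, 'y': 40, 'z': 50, 'total': 100}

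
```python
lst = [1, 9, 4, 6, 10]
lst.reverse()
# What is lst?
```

[10, 6, 4, 9, 1]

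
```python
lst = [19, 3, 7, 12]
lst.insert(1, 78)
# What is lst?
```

[19, 78, 3, 7, 12]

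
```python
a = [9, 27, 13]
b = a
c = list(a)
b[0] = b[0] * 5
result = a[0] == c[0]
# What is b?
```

After line 1: a = [9, 27, 13]
After line 2 (b = a, alias): a = [9, 27, 13], b = [9, 27, 13]
After line 3 (c = list(a) is a copy, new object): c = [9, 27, 13]
After line 4 (b[0] = 9 * 5 = 45; mutates shared a/b): a = b = [45, 27, 13], c = [9, 27, 13]
After line 5 (a[0] = 45, c[0] = 9; result = False)

[45, 27, 13]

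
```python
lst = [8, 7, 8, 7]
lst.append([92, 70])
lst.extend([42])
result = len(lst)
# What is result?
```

After line 1: lst = [8, 7, 8, 7]
After line 2 (append adds [92, 70] as single element): lst = [8, 7, 8, 7, [92, 70]]
After line 3 (extend unpacks [42], adds 42): lst = [8, 7, 8, 7, [92, 70], 42]
After line 4: result = len(lst) = 6

6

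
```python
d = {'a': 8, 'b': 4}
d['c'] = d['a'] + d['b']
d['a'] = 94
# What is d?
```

After line 1: d = {'a': 8, 'b': 4}
After line 2 (d['c'] = 8 + 4): d = {'a': 8, 'b': 4, 'c': 12}
After line 3: d = {'a': 94, 'b': 4, 'c': 12}

{'a': 94, 'b': 4, 'c': 12}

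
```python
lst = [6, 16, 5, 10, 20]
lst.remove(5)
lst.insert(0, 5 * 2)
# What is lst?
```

After line 1: lst = [6, 16, 5, 10, 20]
After line 2 (remove first 5): lst = [6, 16, 10, 20]
After line 3 (insert 10 at index 0): lst = [10, 6, 16, 10, 20]

[10, 6, 16, 10, 20]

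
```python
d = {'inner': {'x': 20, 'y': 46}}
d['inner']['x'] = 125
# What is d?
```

After line 1: d = {'inner': {'x': 20, 'y': 46}}
After line 2 (inner x overwritten): d = {'inner': {'x': 125, 'y': 46}}

{'inner': {'x': 125, 'y': 46}}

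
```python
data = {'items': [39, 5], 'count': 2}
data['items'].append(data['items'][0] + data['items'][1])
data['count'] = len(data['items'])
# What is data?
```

After line 1: data = {'items': [39, 5], 'count': 2}
After line 2 (append 39 + 5 = 44): data = {'items': [39, 5, 44], 'count': 2}
After line 3 (count = len(items) = 3): data = {'items': [39, 5, 44], 'count': 3}

{'items': [39, 5, 44], 'count': 3}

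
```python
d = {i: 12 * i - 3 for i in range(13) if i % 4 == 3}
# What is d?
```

{3: 33, 7: 81, 11: 129}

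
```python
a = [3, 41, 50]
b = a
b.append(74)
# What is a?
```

After line 1: a = [3, 41, 50]
After line 2 (b = a is an alias, same object): a = [3, 41, 50], b = [3, 41, 50]
After line 3 (b.append mutates the shared list): a = [3, 41, 50, 74], b = [3, 41, 50, 74]

[3, 41, 50, 74]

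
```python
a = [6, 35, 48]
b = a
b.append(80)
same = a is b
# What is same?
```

After line 1: a = [6, 35, 48]
After line 2 (b = a is an alias, same object): a = [6, 35, 48], b = [6, 35, 48]
After line 3 (b.append mutates the shared list): a = [6, 35, 48, 80], b = [6, 35, 48, 80]
After line 4 (same = a is b; same object -> True): same = True

True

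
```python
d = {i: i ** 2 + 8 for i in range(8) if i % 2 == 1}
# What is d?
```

{1: 9, 3: 17, 5: 33, 7: 57}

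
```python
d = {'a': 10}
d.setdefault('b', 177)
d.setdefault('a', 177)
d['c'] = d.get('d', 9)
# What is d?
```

After line 1: d = {'a': 10}
After line 2 (setdefault adds 'b'=177): d = {'a': 10, 'b': 177}
After line 3 (setdefault 'a' no-op, already exists): d = {'a': 10, 'b': 177}
After line 4 (get('d', 9) returns default since 'd' not in d): d = {'a': 10, 'b': 177, 'c': 9}

{'a': 10, 'b': 177, 'c': 9}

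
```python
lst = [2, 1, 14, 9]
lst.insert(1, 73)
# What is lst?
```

[2, 73, 1, 14, 9]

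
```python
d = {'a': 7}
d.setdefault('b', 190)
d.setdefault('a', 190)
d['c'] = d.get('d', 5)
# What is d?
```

After line 1: d = {'a': 7}
After line 2 (setdefault adds 'b'=190): d = {'a': 7, 'b': 190}
After line 3 (setdefault 'a' no-op, already exists): d = {'a': 7, 'b': 190}
After line 4 (get('d', 5) returns default since 'd' not in d): d = {'a': 7, 'b': 190, 'c': 5}

{'a': 7, 'b': 190, 'c': 5}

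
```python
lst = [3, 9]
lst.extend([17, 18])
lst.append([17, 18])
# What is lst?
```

After line 1: lst = [3, 9]
After line 2 (extend unpacks [17, 18]): lst = [3, 9, 17, 18]
After line 3 (append adds [17, 18] as single element): lst = [3, 9, 17, 18, [17, 18]]

[3, 9, 17, 18, [17, 18]]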